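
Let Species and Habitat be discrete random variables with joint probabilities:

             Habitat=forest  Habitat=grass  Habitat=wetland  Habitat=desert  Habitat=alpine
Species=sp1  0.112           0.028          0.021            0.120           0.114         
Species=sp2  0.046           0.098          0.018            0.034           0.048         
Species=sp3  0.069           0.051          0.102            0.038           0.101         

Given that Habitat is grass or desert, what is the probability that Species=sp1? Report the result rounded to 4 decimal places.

P(Habitat=grass) = 0.028 + 0.098 + 0.051 = 0.177.
P(Habitat=desert) = 0.120 + 0.034 + 0.038 = 0.192.
P(Habitat ∈ {grass, desert}) = 0.177 + 0.192 = 0.369; P(Species=sp1, Habitat ∈ {grass, desert}) = 0.028 + 0.120 = 0.148.
P(Species=sp1 | Habitat ∈ {grass, desert}) = 0.148/0.369 = 0.4011.

0.4011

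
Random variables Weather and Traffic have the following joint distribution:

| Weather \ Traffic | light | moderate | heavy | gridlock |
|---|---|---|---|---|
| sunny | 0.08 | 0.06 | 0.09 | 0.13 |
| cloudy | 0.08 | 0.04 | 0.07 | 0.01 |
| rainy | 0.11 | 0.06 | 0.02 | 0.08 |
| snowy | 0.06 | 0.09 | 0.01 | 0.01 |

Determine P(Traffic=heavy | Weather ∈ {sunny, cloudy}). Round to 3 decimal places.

P(Weather=sunny) = 0.08 + 0.06 + 0.09 + 0.13 = 0.36.
P(Weather=cloudy) = 0.08 + 0.04 + 0.07 + 0.01 = 0.20.
P(Weather ∈ {sunny, cloudy}) = 0.36 + 0.20 = 0.56; P(Traffic=heavy, Weather ∈ {sunny, cloudy}) = 0.09 + 0.07 = 0.16.
P(Traffic=heavy | Weather ∈ {sunny, cloudy}) = 0.16/0.56 = 0.286.

0.286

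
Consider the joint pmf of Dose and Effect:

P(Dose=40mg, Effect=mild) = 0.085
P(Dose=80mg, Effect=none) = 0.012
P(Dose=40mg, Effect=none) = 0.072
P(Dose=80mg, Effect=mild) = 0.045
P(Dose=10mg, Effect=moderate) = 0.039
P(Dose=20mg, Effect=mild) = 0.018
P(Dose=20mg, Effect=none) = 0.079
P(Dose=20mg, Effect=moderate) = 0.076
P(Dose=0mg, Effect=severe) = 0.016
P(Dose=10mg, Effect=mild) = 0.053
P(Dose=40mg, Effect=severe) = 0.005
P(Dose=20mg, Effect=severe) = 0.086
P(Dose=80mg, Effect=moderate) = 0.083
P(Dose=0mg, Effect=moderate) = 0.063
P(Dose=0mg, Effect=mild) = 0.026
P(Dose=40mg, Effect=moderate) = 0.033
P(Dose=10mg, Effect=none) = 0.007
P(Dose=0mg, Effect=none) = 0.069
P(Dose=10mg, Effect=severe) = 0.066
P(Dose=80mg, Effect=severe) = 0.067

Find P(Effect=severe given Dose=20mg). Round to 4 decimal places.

0.3320

P(Dose=20mg) = 0.079 + 0.018 + 0.076 + 0.086 = 0.259.
P(Effect=severe | Dose=20mg) = 0.086/0.259 = 0.3320.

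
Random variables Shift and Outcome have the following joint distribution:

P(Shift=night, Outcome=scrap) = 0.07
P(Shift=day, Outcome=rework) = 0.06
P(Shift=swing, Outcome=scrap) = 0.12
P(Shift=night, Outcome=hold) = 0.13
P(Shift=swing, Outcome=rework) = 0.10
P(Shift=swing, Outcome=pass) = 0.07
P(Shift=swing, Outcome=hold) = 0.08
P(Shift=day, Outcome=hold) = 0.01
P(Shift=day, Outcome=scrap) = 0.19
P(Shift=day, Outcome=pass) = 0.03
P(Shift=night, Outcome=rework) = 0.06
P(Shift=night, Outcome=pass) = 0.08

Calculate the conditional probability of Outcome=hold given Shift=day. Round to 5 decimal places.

P(Shift=day) = 0.03 + 0.06 + 0.19 + 0.01 = 0.29.
P(Outcome=hold | Shift=day) = 0.01/0.29 = 0.03448.

0.03448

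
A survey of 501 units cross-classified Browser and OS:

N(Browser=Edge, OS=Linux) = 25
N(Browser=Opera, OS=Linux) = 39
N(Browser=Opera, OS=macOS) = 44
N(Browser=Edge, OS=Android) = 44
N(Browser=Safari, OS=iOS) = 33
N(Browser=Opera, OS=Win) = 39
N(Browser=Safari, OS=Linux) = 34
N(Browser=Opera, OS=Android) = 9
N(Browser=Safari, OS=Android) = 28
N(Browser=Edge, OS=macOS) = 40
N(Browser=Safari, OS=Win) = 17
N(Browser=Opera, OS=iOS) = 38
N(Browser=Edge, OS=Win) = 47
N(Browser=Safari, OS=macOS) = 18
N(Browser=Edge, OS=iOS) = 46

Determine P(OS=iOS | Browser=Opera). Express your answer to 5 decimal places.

Total with Browser=Opera: 39 + 44 + 39 + 38 + 9 = 169.
P(OS=iOS | Browser=Opera) = 38/169 = 0.22485.

0.22485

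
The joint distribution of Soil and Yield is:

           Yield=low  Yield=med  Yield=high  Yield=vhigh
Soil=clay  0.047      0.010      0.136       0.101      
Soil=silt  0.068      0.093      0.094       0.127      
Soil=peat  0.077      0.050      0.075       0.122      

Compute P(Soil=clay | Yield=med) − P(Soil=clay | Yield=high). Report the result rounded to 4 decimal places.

P(Yield=med) = 0.010 + 0.093 + 0.050 = 0.153; P(Soil=clay | Yield=med) = 0.010/0.153 = 0.06536.
P(Yield=high) = 0.136 + 0.094 + 0.075 = 0.305; P(Soil=clay | Yield=high) = 0.136/0.305 = 0.44590.
Difference = -0.3805.

-0.3805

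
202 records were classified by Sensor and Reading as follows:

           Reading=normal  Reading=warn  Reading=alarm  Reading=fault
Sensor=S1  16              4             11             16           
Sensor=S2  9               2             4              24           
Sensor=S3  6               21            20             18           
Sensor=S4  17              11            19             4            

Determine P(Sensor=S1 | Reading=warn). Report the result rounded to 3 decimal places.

Total with Reading=warn: 4 + 2 + 21 + 11 = 38.
P(Sensor=S1 | Reading=warn) = 4/38 = 0.105.

0.105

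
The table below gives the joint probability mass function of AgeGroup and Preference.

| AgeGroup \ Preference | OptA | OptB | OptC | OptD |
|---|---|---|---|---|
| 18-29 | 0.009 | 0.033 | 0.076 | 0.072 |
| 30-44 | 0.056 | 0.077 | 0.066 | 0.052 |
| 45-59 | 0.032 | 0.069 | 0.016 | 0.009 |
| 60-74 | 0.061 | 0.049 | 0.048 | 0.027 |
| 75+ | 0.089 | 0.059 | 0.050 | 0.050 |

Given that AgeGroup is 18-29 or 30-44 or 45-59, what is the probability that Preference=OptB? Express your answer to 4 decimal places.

0.3157

P(AgeGroup=18-29) = 0.009 + 0.033 + 0.076 + 0.072 = 0.190.
P(AgeGroup=30-44) = 0.056 + 0.077 + 0.066 + 0.052 = 0.251.
P(AgeGroup=45-59) = 0.032 + 0.069 + 0.016 + 0.009 = 0.126.
P(AgeGroup ∈ {18-29, 30-44, 45-59}) = 0.190 + 0.251 + 0.126 = 0.567; P(Preference=OptB, AgeGroup ∈ {18-29, 30-44, 45-59}) = 0.033 + 0.077 + 0.069 = 0.179.
P(Preference=OptB | AgeGroup ∈ {18-29, 30-44, 45-59}) = 0.179/0.567 = 0.3157.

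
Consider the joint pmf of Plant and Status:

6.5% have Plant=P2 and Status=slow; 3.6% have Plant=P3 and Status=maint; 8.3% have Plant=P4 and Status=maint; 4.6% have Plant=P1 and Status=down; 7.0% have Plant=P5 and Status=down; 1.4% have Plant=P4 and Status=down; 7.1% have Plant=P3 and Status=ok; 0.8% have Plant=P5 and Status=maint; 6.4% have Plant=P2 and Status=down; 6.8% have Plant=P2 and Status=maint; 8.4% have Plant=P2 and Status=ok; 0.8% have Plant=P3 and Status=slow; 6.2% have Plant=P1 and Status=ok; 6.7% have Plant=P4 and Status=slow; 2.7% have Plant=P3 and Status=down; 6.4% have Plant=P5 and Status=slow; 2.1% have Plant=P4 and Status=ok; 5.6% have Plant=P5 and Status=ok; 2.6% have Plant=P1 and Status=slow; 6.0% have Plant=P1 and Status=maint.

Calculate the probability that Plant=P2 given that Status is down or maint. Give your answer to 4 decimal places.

P(Status=down) = 0.046 + 0.064 + 0.027 + 0.014 + 0.070 = 0.221.
P(Status=maint) = 0.060 + 0.068 + 0.036 + 0.083 + 0.008 = 0.255.
P(Status ∈ {down, maint}) = 0.221 + 0.255 = 0.476; P(Plant=P2, Status ∈ {down, maint}) = 0.064 + 0.068 = 0.132.
P(Plant=P2 | Status ∈ {down, maint}) = 0.132/0.476 = 0.2773.

0.2773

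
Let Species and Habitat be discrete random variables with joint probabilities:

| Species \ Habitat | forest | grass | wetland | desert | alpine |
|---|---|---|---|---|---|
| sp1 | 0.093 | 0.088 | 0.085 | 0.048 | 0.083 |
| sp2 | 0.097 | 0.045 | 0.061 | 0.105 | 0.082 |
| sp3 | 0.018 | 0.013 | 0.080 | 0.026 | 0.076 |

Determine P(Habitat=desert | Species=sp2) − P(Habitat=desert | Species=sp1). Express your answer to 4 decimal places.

0.1483

P(Species=sp2) = 0.097 + 0.045 + 0.061 + 0.105 + 0.082 = 0.390; P(Habitat=desert | Species=sp2) = 0.105/0.390 = 0.26923.
P(Species=sp1) = 0.093 + 0.088 + 0.085 + 0.048 + 0.083 = 0.397; P(Habitat=desert | Species=sp1) = 0.048/0.397 = 0.12091.
Difference = 0.1483.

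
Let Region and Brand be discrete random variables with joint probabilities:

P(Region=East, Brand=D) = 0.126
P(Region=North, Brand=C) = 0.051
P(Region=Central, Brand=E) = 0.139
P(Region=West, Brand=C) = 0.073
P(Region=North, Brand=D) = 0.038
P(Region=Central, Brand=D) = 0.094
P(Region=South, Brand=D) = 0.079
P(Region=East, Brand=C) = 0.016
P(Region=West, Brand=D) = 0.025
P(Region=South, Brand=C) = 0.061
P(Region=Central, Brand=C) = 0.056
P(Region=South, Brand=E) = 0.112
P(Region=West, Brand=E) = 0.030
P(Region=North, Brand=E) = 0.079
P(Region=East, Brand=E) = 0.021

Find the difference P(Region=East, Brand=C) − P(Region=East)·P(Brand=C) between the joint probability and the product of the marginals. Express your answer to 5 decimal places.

P(Region=East) = 0.016 + 0.126 + 0.021 = 0.163.
P(Brand=C) = 0.051 + 0.061 + 0.016 + 0.073 + 0.056 = 0.257.
P(Region=East, Brand=C) − P(Region=East)P(Brand=C) = 0.016 − 0.163×0.257 = -0.02589.

-0.02589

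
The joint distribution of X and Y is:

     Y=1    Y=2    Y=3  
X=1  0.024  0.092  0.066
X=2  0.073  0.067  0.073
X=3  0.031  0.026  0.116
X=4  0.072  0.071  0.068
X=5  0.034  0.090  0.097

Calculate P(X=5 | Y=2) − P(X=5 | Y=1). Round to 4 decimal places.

0.1148

P(Y=2) = 0.092 + 0.067 + 0.026 + 0.071 + 0.090 = 0.346; P(X=5 | Y=2) = 0.090/0.346 = 0.26012.
P(Y=1) = 0.024 + 0.073 + 0.031 + 0.072 + 0.034 = 0.234; P(X=5 | Y=1) = 0.034/0.234 = 0.14530.
Difference = 0.1148.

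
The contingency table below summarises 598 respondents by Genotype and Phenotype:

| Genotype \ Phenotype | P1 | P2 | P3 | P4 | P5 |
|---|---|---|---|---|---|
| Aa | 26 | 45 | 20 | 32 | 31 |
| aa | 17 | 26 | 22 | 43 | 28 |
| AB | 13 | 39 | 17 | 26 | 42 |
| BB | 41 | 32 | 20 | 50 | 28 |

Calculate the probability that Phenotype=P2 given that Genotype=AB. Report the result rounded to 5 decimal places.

0.28467

Total with Genotype=AB: 13 + 39 + 17 + 26 + 42 = 137.
P(Phenotype=P2 | Genotype=AB) = 39/137 = 0.28467.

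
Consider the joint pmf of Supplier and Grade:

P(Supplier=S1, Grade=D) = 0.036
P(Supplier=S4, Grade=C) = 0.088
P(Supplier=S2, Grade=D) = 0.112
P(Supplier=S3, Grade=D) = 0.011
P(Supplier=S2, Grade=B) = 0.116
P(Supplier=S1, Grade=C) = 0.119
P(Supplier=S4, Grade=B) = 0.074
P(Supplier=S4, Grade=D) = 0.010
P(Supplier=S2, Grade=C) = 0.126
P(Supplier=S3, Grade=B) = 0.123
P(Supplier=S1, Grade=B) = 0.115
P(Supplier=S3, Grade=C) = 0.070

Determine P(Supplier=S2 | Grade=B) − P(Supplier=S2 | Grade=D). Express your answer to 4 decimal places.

-0.3917

P(Grade=B) = 0.115 + 0.116 + 0.123 + 0.074 = 0.428; P(Supplier=S2 | Grade=B) = 0.116/0.428 = 0.27103.
P(Grade=D) = 0.036 + 0.112 + 0.011 + 0.010 = 0.169; P(Supplier=S2 | Grade=D) = 0.112/0.169 = 0.66272.
Difference = -0.3917.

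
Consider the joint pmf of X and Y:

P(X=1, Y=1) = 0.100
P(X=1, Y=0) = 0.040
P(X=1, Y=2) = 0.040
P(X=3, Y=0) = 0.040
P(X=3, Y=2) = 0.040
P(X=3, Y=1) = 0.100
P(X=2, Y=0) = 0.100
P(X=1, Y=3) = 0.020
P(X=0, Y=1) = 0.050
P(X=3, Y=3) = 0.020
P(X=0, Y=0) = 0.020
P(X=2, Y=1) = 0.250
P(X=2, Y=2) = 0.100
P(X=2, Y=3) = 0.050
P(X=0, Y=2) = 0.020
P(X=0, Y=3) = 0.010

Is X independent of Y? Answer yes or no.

Every cell satisfies P(X,Y) = P(X)·P(Y). For instance P(X=3) = 0.200, P(Y=0) = 0.200, and 0.200×0.200 = 0.040 matches the joint entry. So X and Y are independent.

yes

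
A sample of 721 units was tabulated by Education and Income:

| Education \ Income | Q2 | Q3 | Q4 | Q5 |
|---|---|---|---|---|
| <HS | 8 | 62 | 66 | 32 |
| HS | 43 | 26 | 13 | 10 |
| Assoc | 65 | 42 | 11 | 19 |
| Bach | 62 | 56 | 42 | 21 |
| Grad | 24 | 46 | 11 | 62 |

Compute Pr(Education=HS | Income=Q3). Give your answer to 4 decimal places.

0.1121

Total with Income=Q3: 62 + 26 + 42 + 56 + 46 = 232.
P(Education=HS | Income=Q3) = 26/232 = 0.1121.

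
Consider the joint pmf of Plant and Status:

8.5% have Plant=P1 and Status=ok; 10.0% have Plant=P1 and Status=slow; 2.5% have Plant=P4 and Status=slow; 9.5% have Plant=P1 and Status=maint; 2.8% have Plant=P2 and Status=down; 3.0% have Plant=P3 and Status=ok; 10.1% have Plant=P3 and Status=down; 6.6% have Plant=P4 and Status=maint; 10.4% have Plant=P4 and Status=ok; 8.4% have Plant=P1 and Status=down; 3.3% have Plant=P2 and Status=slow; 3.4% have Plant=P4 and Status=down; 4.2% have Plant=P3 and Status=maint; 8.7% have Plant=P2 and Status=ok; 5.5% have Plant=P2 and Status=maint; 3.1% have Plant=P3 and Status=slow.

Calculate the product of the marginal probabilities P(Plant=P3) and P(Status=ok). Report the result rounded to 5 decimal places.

0.06242

P(Plant=P3) = 0.030 + 0.031 + 0.101 + 0.042 = 0.204.
P(Status=ok) = 0.085 + 0.087 + 0.030 + 0.104 = 0.306.
Product: 0.204 × 0.306 = 0.06242.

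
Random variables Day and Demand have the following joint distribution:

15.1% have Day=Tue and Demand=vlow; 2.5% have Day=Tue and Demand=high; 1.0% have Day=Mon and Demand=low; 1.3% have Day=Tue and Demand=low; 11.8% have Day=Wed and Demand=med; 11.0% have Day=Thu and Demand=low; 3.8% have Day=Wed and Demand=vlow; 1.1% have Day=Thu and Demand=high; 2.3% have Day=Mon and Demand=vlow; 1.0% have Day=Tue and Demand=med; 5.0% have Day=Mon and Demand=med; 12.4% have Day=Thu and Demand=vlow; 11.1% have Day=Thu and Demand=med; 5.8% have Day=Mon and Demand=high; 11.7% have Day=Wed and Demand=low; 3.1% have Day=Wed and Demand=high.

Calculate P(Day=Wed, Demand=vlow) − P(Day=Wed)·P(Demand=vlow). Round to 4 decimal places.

P(Day=Wed) = 0.038 + 0.117 + 0.118 + 0.031 = 0.304.
P(Demand=vlow) = 0.023 + 0.151 + 0.038 + 0.124 = 0.336.
P(Day=Wed, Demand=vlow) − P(Day=Wed)P(Demand=vlow) = 0.038 − 0.304×0.336 = -0.0641.

-0.0641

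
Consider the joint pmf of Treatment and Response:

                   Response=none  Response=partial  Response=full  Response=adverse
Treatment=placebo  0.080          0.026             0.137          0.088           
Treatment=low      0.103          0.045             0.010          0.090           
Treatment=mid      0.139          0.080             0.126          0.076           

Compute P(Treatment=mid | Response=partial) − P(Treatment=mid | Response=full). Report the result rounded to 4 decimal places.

0.0683

P(Response=partial) = 0.026 + 0.045 + 0.080 = 0.151; P(Treatment=mid | Response=partial) = 0.080/0.151 = 0.52980.
P(Response=full) = 0.137 + 0.010 + 0.126 = 0.273; P(Treatment=mid | Response=full) = 0.126/0.273 = 0.46154.
Difference = 0.0683.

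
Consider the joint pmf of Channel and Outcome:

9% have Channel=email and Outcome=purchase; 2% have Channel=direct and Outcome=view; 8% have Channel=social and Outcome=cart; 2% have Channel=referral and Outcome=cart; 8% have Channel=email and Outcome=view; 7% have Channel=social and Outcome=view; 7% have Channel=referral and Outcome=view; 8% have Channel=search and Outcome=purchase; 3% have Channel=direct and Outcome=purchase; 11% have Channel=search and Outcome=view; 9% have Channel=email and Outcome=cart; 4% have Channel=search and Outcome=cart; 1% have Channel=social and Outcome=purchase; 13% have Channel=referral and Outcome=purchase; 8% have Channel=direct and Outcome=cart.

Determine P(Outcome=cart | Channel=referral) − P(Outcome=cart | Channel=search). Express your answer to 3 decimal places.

-0.083

P(Channel=referral) = 0.07 + 0.02 + 0.13 = 0.22; P(Outcome=cart | Channel=referral) = 0.02/0.22 = 0.0909.
P(Channel=search) = 0.11 + 0.04 + 0.08 = 0.23; P(Outcome=cart | Channel=search) = 0.04/0.23 = 0.1739.
Difference = -0.083.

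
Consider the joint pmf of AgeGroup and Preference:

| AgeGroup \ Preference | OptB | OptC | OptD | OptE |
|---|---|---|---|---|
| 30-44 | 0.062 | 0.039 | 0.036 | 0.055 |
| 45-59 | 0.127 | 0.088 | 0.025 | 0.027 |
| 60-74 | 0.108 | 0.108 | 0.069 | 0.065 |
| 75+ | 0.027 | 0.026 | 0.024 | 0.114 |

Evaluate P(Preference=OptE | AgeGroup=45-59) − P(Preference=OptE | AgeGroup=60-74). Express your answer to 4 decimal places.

P(AgeGroup=45-59) = 0.127 + 0.088 + 0.025 + 0.027 = 0.267; P(Preference=OptE | AgeGroup=45-59) = 0.027/0.267 = 0.10112.
P(AgeGroup=60-74) = 0.108 + 0.108 + 0.069 + 0.065 = 0.350; P(Preference=OptE | AgeGroup=60-74) = 0.065/0.350 = 0.18571.
Difference = -0.0846.

-0.0846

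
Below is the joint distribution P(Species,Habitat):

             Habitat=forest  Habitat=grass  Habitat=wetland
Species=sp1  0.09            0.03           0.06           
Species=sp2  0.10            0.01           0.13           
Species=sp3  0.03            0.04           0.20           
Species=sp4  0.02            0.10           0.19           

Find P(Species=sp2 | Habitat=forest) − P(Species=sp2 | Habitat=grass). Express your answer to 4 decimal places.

P(Habitat=forest) = 0.09 + 0.10 + 0.03 + 0.02 = 0.24; P(Species=sp2 | Habitat=forest) = 0.10/0.24 = 0.41667.
P(Habitat=grass) = 0.03 + 0.01 + 0.04 + 0.10 = 0.18; P(Species=sp2 | Habitat=grass) = 0.01/0.18 = 0.05556.
Difference = 0.3611.

0.3611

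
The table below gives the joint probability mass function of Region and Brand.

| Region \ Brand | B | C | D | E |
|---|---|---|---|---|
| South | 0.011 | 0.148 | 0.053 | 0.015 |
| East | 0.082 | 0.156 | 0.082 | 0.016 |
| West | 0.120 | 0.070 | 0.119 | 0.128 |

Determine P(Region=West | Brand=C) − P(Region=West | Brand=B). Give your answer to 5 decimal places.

-0.37621

P(Brand=C) = 0.148 + 0.156 + 0.070 = 0.374; P(Region=West | Brand=C) = 0.070/0.374 = 0.187166.
P(Brand=B) = 0.011 + 0.082 + 0.120 = 0.213; P(Region=West | Brand=B) = 0.120/0.213 = 0.563380.
Difference = -0.37621.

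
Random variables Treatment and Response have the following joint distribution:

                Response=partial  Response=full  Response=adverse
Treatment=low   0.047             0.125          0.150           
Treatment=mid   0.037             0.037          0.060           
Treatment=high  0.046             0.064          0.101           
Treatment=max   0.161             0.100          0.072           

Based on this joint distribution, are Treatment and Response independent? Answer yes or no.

P(Treatment=max) = 0.333 and P(Response=partial) = 0.291, so their product is 0.09690, but P(Treatment=max, Response=partial) = 0.161. Since these differ, Treatment and Response are not independent.

no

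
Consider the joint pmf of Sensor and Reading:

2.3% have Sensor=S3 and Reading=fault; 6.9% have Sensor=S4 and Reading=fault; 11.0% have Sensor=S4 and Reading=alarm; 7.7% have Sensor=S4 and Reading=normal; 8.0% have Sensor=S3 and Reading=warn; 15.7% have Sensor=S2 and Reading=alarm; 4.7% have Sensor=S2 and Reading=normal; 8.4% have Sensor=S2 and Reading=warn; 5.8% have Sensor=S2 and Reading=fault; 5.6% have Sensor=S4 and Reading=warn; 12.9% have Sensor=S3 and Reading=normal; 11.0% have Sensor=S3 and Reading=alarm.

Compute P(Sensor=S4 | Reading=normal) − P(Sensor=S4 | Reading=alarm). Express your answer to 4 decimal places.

0.0126

P(Reading=normal) = 0.047 + 0.129 + 0.077 = 0.253; P(Sensor=S4 | Reading=normal) = 0.077/0.253 = 0.30435.
P(Reading=alarm) = 0.157 + 0.110 + 0.110 = 0.377; P(Sensor=S4 | Reading=alarm) = 0.110/0.377 = 0.29178.
Difference = 0.0126.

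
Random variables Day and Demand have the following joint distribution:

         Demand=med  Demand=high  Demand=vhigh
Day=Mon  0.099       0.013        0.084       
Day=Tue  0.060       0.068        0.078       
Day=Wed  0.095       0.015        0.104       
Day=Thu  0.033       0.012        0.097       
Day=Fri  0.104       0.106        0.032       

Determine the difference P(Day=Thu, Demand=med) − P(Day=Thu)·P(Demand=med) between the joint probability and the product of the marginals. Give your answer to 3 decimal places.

P(Day=Thu) = 0.033 + 0.012 + 0.097 = 0.142.
P(Demand=med) = 0.099 + 0.060 + 0.095 + 0.033 + 0.104 = 0.391.
P(Day=Thu, Demand=med) − P(Day=Thu)P(Demand=med) = 0.033 − 0.142×0.391 = -0.023.

-0.023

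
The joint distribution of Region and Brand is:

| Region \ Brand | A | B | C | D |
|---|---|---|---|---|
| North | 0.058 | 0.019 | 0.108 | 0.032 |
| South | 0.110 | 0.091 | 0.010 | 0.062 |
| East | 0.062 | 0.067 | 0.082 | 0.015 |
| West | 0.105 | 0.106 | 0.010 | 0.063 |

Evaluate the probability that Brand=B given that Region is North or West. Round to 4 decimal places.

P(Region=North) = 0.058 + 0.019 + 0.108 + 0.032 = 0.217.
P(Region=West) = 0.105 + 0.106 + 0.010 + 0.063 = 0.284.
P(Region ∈ {North, West}) = 0.217 + 0.284 = 0.501; P(Brand=B, Region ∈ {North, West}) = 0.019 + 0.106 = 0.125.
P(Brand=B | Region ∈ {North, West}) = 0.125/0.501 = 0.2495.

0.2495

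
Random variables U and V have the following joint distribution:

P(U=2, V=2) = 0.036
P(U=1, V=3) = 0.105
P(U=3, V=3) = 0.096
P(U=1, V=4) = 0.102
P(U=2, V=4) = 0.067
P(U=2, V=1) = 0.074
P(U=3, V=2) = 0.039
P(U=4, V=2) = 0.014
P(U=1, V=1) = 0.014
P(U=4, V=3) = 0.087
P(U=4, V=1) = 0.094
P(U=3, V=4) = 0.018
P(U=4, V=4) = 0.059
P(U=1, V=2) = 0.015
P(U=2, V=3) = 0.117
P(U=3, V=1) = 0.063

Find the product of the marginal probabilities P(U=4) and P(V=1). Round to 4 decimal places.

0.0622

P(U=4) = 0.094 + 0.014 + 0.087 + 0.059 = 0.254.
P(V=1) = 0.014 + 0.074 + 0.063 + 0.094 = 0.245.
Product: 0.254 × 0.245 = 0.0622.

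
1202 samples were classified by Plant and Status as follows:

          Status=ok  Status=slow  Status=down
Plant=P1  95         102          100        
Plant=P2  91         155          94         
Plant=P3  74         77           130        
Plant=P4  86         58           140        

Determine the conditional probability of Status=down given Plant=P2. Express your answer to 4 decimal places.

Total with Plant=P2: 91 + 155 + 94 = 340.
P(Status=down | Plant=P2) = 94/340 = 0.2765.

0.2765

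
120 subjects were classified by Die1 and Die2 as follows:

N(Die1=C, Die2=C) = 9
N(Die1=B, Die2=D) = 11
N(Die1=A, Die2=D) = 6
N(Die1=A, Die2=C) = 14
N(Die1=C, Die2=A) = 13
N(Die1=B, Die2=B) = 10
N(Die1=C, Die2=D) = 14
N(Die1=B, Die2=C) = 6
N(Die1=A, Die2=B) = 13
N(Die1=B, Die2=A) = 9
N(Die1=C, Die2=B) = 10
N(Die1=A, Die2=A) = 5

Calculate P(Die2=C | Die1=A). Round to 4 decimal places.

Total with Die1=A: 5 + 13 + 14 + 6 = 38.
P(Die2=C | Die1=A) = 14/38 = 0.3684.

0.3684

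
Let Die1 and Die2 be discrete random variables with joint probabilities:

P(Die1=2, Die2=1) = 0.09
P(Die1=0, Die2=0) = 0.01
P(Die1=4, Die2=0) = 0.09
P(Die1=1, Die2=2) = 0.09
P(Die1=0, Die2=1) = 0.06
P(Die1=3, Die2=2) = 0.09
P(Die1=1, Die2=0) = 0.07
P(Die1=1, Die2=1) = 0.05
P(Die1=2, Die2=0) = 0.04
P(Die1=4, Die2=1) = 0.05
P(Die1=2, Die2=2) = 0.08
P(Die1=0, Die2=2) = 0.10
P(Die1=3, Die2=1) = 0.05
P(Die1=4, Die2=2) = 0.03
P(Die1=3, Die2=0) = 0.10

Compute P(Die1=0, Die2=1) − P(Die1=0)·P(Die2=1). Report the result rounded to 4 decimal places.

0.0090

P(Die1=0) = 0.01 + 0.06 + 0.10 = 0.17.
P(Die2=1) = 0.06 + 0.05 + 0.09 + 0.05 + 0.05 = 0.30.
P(Die1=0, Die2=1) − P(Die1=0)P(Die2=1) = 0.06 − 0.17×0.30 = 0.0090.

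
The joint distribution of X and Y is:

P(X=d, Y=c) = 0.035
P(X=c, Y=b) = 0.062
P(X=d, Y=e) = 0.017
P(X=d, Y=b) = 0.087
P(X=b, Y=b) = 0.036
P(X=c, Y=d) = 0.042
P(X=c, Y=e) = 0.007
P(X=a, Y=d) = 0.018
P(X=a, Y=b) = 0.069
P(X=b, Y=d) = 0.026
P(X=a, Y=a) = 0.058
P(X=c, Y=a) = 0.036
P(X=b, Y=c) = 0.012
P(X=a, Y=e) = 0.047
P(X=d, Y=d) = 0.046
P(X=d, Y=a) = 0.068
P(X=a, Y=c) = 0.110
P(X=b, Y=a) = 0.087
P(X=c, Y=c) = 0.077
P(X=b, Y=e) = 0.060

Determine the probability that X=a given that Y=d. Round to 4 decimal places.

0.1364

P(Y=d) = 0.018 + 0.026 + 0.042 + 0.046 = 0.132.
P(X=a | Y=d) = 0.018/0.132 = 0.1364.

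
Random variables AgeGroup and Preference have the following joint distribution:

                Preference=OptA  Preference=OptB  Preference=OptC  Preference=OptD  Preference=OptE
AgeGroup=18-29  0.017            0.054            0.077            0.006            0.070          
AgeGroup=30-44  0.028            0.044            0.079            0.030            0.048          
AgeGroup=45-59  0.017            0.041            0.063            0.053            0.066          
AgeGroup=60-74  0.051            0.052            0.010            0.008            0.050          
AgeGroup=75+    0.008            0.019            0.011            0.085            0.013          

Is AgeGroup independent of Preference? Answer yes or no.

P(AgeGroup=75+) = 0.136 and P(Preference=OptD) = 0.182, so their product is 0.02475, but P(AgeGroup=75+, Preference=OptD) = 0.085. Since these differ, AgeGroup and Preference are not independent.

no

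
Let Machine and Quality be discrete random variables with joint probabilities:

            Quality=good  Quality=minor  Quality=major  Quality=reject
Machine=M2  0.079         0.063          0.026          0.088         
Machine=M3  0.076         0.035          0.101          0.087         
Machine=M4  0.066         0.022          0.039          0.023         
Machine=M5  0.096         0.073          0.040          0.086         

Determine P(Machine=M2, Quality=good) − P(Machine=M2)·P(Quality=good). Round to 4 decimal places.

-0.0022

P(Machine=M2) = 0.079 + 0.063 + 0.026 + 0.088 = 0.256.
P(Quality=good) = 0.079 + 0.076 + 0.066 + 0.096 = 0.317.
P(Machine=M2, Quality=good) − P(Machine=M2)P(Quality=good) = 0.079 − 0.256×0.317 = -0.0022.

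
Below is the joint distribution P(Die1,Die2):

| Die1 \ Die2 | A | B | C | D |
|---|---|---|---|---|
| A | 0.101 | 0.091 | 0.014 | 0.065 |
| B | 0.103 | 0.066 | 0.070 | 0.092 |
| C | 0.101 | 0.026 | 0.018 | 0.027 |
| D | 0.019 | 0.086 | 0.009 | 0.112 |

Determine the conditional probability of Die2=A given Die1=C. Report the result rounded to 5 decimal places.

P(Die1=C) = 0.101 + 0.026 + 0.018 + 0.027 = 0.172.
P(Die2=A | Die1=C) = 0.101/0.172 = 0.58721.

0.58721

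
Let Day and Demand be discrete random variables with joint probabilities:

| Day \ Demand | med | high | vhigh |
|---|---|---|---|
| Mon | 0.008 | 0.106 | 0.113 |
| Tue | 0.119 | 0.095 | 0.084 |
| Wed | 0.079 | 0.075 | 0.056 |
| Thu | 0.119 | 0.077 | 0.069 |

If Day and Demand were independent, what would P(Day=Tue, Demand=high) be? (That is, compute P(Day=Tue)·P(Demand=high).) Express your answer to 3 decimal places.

0.105

P(Day=Tue) = 0.119 + 0.095 + 0.084 = 0.298.
P(Demand=high) = 0.106 + 0.095 + 0.075 + 0.077 = 0.353.
Product: 0.298 × 0.353 = 0.105.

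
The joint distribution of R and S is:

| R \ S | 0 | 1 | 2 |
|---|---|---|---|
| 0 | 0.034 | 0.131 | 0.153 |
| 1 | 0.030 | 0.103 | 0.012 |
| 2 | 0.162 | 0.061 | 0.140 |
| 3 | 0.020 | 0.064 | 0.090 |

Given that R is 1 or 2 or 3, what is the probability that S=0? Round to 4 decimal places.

0.3109

P(R=1) = 0.030 + 0.103 + 0.012 = 0.145.
P(R=2) = 0.162 + 0.061 + 0.140 = 0.363.
P(R=3) = 0.020 + 0.064 + 0.090 = 0.174.
P(R ∈ {1, 2, 3}) = 0.145 + 0.363 + 0.174 = 0.682; P(S=0, R ∈ {1, 2, 3}) = 0.030 + 0.162 + 0.020 = 0.212.
P(S=0 | R ∈ {1, 2, 3}) = 0.212/0.682 = 0.3109.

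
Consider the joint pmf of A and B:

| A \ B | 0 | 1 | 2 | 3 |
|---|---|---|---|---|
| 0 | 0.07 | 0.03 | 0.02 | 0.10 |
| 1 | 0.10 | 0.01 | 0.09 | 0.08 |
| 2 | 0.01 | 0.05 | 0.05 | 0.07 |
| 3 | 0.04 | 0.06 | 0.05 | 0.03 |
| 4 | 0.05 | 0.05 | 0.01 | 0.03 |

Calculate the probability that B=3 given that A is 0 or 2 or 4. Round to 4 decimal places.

P(A=0) = 0.07 + 0.03 + 0.02 + 0.10 = 0.22.
P(A=2) = 0.01 + 0.05 + 0.05 + 0.07 = 0.18.
P(A=4) = 0.05 + 0.05 + 0.01 + 0.03 = 0.14.
P(A ∈ {0, 2, 4}) = 0.22 + 0.18 + 0.14 = 0.54; P(B=3, A ∈ {0, 2, 4}) = 0.10 + 0.07 + 0.03 = 0.20.
P(B=3 | A ∈ {0, 2, 4}) = 0.20/0.54 = 0.3704.

0.3704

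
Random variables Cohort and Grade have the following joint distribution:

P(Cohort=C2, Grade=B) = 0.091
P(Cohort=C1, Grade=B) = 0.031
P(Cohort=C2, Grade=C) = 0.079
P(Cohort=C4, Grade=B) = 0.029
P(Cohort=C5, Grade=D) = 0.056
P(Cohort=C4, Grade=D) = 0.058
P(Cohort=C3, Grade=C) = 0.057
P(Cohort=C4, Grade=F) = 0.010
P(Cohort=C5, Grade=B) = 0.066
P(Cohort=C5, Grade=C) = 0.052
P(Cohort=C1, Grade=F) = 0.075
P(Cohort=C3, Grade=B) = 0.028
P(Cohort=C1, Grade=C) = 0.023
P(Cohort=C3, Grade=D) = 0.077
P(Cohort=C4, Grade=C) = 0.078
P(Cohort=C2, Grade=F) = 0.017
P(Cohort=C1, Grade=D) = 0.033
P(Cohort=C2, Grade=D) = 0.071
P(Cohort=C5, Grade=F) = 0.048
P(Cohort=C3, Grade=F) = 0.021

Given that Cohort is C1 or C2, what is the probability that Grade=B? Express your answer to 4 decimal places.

P(Cohort=C1) = 0.031 + 0.023 + 0.033 + 0.075 = 0.162.
P(Cohort=C2) = 0.091 + 0.079 + 0.071 + 0.017 = 0.258.
P(Cohort ∈ {C1, C2}) = 0.162 + 0.258 = 0.420; P(Grade=B, Cohort ∈ {C1, C2}) = 0.031 + 0.091 = 0.122.
P(Grade=B | Cohort ∈ {C1, C2}) = 0.122/0.420 = 0.2905.

0.2905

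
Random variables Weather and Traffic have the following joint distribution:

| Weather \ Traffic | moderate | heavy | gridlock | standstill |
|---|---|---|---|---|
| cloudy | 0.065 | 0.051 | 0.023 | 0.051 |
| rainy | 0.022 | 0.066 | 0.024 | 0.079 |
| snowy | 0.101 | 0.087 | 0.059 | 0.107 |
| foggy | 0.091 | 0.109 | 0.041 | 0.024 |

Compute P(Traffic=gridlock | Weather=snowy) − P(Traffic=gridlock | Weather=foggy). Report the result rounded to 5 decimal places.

0.01195

P(Weather=snowy) = 0.101 + 0.087 + 0.059 + 0.107 = 0.354; P(Traffic=gridlock | Weather=snowy) = 0.059/0.354 = 0.166667.
P(Weather=foggy) = 0.091 + 0.109 + 0.041 + 0.024 = 0.265; P(Traffic=gridlock | Weather=foggy) = 0.041/0.265 = 0.154717.
Difference = 0.01195.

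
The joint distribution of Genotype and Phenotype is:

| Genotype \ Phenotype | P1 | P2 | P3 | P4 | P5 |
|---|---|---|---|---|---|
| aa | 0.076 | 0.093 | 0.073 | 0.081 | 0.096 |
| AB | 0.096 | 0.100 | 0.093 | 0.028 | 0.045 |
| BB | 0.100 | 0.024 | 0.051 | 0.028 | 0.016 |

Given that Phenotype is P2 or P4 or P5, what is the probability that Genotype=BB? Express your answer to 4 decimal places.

0.1331

P(Phenotype=P2) = 0.093 + 0.100 + 0.024 = 0.217.
P(Phenotype=P4) = 0.081 + 0.028 + 0.028 = 0.137.
P(Phenotype=P5) = 0.096 + 0.045 + 0.016 = 0.157.
P(Phenotype ∈ {P2, P4, P5}) = 0.217 + 0.137 + 0.157 = 0.511; P(Genotype=BB, Phenotype ∈ {P2, P4, P5}) = 0.024 + 0.028 + 0.016 = 0.068.
P(Genotype=BB | Phenotype ∈ {P2, P4, P5}) = 0.068/0.511 = 0.1331.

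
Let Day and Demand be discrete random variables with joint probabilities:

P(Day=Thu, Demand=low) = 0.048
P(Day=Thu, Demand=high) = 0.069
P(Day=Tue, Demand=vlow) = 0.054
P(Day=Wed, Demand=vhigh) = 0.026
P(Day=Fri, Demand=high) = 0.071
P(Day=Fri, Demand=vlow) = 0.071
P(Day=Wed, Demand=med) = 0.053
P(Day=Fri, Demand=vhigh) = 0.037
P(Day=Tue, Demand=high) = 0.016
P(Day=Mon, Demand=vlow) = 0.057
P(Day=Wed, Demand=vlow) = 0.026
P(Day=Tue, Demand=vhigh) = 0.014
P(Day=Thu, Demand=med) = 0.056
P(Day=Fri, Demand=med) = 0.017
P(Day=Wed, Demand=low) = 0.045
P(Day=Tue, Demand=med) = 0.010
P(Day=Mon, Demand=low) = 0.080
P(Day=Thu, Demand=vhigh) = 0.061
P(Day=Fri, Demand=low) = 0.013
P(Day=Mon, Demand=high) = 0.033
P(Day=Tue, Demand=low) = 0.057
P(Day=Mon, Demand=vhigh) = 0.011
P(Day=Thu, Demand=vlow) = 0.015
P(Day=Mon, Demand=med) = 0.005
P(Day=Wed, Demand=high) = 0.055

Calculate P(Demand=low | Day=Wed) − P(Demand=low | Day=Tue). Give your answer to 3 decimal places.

P(Day=Wed) = 0.026 + 0.045 + 0.053 + 0.055 + 0.026 = 0.205; P(Demand=low | Day=Wed) = 0.045/0.205 = 0.2195.
P(Day=Tue) = 0.054 + 0.057 + 0.010 + 0.016 + 0.014 = 0.151; P(Demand=low | Day=Tue) = 0.057/0.151 = 0.3775.
Difference = -0.158.

-0.158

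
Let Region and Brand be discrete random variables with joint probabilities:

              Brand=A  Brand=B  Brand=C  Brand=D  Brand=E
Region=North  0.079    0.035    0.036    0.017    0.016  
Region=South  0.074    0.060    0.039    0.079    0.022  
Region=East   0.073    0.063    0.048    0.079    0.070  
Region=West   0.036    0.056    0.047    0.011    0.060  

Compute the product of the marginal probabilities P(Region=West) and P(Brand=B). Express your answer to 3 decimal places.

0.045

P(Region=West) = 0.036 + 0.056 + 0.047 + 0.011 + 0.060 = 0.210.
P(Brand=B) = 0.035 + 0.060 + 0.063 + 0.056 = 0.214.
Product: 0.210 × 0.214 = 0.045.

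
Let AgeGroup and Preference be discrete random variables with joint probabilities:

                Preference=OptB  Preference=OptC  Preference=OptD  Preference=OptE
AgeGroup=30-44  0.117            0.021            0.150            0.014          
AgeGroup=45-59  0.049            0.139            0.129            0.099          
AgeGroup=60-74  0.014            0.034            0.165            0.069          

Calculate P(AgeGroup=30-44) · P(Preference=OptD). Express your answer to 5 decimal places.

0.13409

P(AgeGroup=30-44) = 0.117 + 0.021 + 0.150 + 0.014 = 0.302.
P(Preference=OptD) = 0.150 + 0.129 + 0.165 = 0.444.
Product: 0.302 × 0.444 = 0.13409.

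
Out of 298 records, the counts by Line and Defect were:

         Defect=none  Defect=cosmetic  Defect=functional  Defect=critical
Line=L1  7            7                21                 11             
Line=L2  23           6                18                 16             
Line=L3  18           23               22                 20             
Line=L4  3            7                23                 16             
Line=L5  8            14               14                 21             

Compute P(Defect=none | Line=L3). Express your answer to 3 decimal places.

0.217

Total with Line=L3: 18 + 23 + 22 + 20 = 83.
P(Defect=none | Line=L3) = 18/83 = 0.217.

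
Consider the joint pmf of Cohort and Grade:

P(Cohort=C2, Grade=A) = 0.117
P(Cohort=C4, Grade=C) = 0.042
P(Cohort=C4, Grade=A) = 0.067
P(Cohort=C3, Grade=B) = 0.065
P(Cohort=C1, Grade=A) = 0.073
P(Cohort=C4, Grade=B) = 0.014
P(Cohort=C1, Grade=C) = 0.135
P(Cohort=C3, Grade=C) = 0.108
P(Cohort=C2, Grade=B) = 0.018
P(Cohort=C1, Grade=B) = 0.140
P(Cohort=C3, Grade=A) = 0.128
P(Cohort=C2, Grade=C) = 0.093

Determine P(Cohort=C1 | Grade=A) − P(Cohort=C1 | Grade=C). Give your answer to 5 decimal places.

-0.16753

P(Grade=A) = 0.073 + 0.117 + 0.128 + 0.067 = 0.385; P(Cohort=C1 | Grade=A) = 0.073/0.385 = 0.189610.
P(Grade=C) = 0.135 + 0.093 + 0.108 + 0.042 = 0.378; P(Cohort=C1 | Grade=C) = 0.135/0.378 = 0.357143.
Difference = -0.16753.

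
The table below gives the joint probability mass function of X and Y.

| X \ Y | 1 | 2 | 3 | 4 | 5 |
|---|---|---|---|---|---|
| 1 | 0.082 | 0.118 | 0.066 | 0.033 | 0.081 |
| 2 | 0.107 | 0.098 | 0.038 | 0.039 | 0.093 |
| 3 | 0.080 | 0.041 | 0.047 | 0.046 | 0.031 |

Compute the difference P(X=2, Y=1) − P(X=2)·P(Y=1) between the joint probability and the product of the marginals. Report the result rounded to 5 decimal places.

0.00613

P(X=2) = 0.107 + 0.098 + 0.038 + 0.039 + 0.093 = 0.375.
P(Y=1) = 0.082 + 0.107 + 0.080 = 0.269.
P(X=2, Y=1) − P(X=2)P(Y=1) = 0.107 − 0.375×0.269 = 0.00613.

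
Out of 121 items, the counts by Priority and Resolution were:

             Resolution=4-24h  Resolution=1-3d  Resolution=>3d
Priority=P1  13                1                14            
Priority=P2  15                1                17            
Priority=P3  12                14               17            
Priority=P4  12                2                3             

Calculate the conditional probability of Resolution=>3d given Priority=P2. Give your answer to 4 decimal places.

0.5152

Total with Priority=P2: 15 + 1 + 17 = 33.
P(Resolution=>3d | Priority=P2) = 17/33 = 0.5152.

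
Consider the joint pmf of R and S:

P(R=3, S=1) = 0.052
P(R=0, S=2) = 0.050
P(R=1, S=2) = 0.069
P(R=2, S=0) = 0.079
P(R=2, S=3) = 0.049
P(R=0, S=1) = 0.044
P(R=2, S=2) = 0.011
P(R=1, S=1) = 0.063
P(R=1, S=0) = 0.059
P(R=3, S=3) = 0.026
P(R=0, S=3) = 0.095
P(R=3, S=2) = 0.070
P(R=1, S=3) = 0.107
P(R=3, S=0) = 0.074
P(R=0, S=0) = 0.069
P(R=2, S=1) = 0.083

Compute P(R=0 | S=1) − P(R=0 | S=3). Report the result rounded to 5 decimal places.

P(S=1) = 0.044 + 0.063 + 0.083 + 0.052 = 0.242; P(R=0 | S=1) = 0.044/0.242 = 0.181818.
P(S=3) = 0.095 + 0.107 + 0.049 + 0.026 = 0.277; P(R=0 | S=3) = 0.095/0.277 = 0.342960.
Difference = -0.16114.

-0.16114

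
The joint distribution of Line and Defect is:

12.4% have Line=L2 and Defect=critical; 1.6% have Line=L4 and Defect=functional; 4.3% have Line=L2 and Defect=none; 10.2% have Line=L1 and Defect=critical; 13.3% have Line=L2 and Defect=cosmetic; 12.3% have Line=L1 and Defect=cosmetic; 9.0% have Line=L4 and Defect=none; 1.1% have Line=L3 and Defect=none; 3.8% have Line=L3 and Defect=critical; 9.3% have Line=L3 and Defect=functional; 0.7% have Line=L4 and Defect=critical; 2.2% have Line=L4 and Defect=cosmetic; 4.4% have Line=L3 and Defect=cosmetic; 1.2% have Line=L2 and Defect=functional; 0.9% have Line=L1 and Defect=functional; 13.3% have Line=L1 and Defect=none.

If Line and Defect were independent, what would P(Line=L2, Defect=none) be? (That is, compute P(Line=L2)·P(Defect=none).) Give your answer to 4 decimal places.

P(Line=L2) = 0.043 + 0.133 + 0.012 + 0.124 = 0.312.
P(Defect=none) = 0.133 + 0.043 + 0.011 + 0.090 = 0.277.
Product: 0.312 × 0.277 = 0.0864.

0.0864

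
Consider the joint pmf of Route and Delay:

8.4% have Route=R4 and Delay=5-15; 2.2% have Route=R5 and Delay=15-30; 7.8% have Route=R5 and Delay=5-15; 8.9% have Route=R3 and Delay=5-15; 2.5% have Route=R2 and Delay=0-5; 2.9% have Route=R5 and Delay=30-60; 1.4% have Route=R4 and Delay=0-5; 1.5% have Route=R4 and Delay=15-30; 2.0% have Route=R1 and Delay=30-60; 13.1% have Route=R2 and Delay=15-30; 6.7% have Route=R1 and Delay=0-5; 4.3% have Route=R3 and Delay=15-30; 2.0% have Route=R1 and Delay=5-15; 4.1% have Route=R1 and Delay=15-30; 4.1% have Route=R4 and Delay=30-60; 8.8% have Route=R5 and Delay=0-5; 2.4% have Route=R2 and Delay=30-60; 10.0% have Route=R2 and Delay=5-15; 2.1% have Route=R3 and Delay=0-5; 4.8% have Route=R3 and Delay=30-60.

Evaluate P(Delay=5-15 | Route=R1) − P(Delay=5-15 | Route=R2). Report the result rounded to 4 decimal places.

P(Route=R1) = 0.067 + 0.020 + 0.041 + 0.020 = 0.148; P(Delay=5-15 | Route=R1) = 0.020/0.148 = 0.13514.
P(Route=R2) = 0.025 + 0.100 + 0.131 + 0.024 = 0.280; P(Delay=5-15 | Route=R2) = 0.100/0.280 = 0.35714.
Difference = -0.2220.

-0.2220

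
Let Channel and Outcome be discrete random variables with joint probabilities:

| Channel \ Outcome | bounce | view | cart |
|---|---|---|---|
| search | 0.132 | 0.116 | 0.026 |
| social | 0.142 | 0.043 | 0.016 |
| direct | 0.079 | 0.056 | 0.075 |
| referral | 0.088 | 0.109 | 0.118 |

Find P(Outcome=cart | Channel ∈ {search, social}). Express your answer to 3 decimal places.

P(Channel=search) = 0.132 + 0.116 + 0.026 = 0.274.
P(Channel=social) = 0.142 + 0.043 + 0.016 = 0.201.
P(Channel ∈ {search, social}) = 0.274 + 0.201 = 0.475; P(Outcome=cart, Channel ∈ {search, social}) = 0.026 + 0.016 = 0.042.
P(Outcome=cart | Channel ∈ {search, social}) = 0.042/0.475 = 0.088.

0.088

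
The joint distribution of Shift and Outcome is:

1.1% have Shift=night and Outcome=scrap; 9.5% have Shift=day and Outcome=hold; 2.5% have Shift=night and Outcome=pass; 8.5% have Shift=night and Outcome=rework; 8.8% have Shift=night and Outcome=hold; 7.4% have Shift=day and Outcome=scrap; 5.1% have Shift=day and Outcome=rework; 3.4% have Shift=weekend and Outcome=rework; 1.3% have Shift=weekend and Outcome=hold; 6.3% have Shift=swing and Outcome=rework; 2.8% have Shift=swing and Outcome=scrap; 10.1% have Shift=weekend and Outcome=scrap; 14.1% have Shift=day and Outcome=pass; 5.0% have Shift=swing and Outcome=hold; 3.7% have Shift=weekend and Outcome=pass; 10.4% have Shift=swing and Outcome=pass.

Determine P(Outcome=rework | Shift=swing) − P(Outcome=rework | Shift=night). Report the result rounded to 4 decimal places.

P(Shift=swing) = 0.104 + 0.063 + 0.028 + 0.050 = 0.245; P(Outcome=rework | Shift=swing) = 0.063/0.245 = 0.25714.
P(Shift=night) = 0.025 + 0.085 + 0.011 + 0.088 = 0.209; P(Outcome=rework | Shift=night) = 0.085/0.209 = 0.40670.
Difference = -0.1496.

-0.1496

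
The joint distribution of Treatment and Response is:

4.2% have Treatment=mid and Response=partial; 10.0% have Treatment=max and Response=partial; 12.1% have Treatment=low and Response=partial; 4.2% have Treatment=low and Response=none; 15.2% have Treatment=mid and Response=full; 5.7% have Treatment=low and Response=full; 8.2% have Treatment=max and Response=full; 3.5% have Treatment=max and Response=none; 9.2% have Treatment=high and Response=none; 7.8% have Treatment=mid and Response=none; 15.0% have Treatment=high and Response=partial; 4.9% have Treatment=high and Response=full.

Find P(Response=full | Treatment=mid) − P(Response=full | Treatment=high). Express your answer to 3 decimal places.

0.390

P(Treatment=mid) = 0.078 + 0.042 + 0.152 = 0.272; P(Response=full | Treatment=mid) = 0.152/0.272 = 0.5588.
P(Treatment=high) = 0.092 + 0.150 + 0.049 = 0.291; P(Response=full | Treatment=high) = 0.049/0.291 = 0.1684.
Difference = 0.390.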